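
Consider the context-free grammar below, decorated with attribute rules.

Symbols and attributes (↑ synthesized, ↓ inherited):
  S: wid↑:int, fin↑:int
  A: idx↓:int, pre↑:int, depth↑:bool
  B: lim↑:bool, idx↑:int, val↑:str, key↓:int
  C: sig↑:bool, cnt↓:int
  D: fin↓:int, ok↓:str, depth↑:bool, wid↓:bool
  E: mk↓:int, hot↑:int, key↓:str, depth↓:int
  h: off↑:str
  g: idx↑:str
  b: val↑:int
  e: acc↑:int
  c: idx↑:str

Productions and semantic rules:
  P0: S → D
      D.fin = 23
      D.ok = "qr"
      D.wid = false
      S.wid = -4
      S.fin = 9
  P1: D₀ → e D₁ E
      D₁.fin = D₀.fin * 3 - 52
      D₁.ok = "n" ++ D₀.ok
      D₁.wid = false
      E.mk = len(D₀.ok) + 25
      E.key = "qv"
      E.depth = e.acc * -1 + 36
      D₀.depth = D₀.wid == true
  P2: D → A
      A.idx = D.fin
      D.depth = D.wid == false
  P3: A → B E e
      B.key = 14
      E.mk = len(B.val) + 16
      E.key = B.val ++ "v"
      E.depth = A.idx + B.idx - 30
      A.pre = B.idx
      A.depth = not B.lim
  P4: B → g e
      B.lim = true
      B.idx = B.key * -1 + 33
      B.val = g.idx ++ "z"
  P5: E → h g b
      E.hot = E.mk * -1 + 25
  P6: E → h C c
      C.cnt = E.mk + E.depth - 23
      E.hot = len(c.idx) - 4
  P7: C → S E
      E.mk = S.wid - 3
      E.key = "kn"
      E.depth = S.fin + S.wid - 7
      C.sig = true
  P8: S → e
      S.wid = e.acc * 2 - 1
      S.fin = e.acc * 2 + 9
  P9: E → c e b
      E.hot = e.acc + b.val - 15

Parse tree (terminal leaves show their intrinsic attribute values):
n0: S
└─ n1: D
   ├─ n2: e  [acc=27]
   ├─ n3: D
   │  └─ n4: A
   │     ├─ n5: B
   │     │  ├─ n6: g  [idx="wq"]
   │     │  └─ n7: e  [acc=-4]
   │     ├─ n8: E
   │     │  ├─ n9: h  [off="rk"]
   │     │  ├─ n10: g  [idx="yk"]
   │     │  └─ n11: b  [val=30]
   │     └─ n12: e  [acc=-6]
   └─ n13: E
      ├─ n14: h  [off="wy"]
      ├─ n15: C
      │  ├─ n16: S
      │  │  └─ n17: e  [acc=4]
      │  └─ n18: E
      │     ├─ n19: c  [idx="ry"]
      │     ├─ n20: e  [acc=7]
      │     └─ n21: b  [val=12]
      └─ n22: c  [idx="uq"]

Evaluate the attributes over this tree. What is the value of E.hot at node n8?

1. n1.fin = 23  [23]
2. n1.ok = "qr"  ["qr"]
3. n1.wid = false  [false]
4. n2.acc = 27  [terminal]
5. n3.fin = 17  [D₀.fin * 3 - 52]
6. n3.ok = "nqr"  ["n" ++ D₀.ok]
7. n3.wid = false  [false]
8. n4.idx = 17  [D.fin]
9. n5.key = 14  [14]
10. n6.idx = "wq"  [terminal]
11. n7.acc = -4  [terminal]
12. n5.lim = true  [true]
13. n5.idx = 19  [B.key * -1 + 33]
14. n5.val = "wqz"  [g.idx ++ "z"]
15. n8.mk = 19  [len(B.val) + 16]
16. n8.key = "wqzv"  [B.val ++ "v"]
17. n8.depth = 6  [A.idx + B.idx - 30]
18. n9.off = "rk"  [terminal]
19. n10.idx = "yk"  [terminal]
20. n11.val = 30  [terminal]
21. n8.hot = 6  [E.mk * -1 + 25]
22. n12.acc = -6  [terminal]
23. n4.pre = 19  [B.idx]
24. n4.depth = false  [not B.lim]
25. n3.depth = true  [D.wid == false]
26. n13.mk = 27  [len(D₀.ok) + 25]
27. n13.key = "qv"  ["qv"]
28. n13.depth = 9  [e.acc * -1 + 36]
29. n14.off = "wy"  [terminal]
30. n15.cnt = 13  [E.mk + E.depth - 23]
31. n17.acc = 4  [terminal]
32. n16.wid = 7  [e.acc * 2 - 1]
33. n16.fin = 17  [e.acc * 2 + 9]
34. n18.mk = 4  [S.wid - 3]
35. n18.key = "kn"  ["kn"]
36. n18.depth = 17  [S.fin + S.wid - 7]
37. n19.idx = "ry"  [terminal]
38. n20.acc = 7  [terminal]
39. n21.val = 12  [terminal]
40. n18.hot = 4  [e.acc + b.val - 15]
41. n15.sig = true  [true]
42. n22.idx = "uq"  [terminal]
43. n13.hot = -2  [len(c.idx) - 4]
44. n1.depth = false  [D₀.wid == true]
45. n0.wid = -4  [-4]
46. n0.fin = 9  [9]

6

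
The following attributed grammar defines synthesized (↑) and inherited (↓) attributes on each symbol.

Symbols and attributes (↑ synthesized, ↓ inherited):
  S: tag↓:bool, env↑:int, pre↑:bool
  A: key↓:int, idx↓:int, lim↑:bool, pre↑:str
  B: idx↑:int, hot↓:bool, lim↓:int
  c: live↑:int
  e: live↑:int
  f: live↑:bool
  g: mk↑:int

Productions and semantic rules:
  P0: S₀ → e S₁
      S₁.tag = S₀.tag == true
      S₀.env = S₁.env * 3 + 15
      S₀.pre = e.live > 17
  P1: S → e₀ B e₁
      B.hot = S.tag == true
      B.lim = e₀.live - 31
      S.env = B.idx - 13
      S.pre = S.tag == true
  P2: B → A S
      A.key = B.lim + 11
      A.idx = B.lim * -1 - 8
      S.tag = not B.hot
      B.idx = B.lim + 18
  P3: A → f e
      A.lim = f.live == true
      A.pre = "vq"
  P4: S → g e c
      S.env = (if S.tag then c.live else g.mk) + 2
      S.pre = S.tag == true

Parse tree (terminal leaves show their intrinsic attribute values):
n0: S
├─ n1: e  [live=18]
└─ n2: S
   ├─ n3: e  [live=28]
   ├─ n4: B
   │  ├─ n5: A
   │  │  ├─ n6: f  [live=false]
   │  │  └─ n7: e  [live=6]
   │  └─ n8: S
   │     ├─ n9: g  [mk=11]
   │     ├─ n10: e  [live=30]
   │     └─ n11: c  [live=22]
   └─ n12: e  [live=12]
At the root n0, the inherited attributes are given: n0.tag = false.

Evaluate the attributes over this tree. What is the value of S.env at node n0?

1. n0.tag = false  [given at root]
2. n1.live = 18  [terminal]
3. n2.tag = false  [S₀.tag == true]
4. n3.live = 28  [terminal]
5. n4.hot = false  [S.tag == true]
6. n4.lim = -3  [e₀.live - 31]
7. n5.key = 8  [B.lim + 11]
8. n5.idx = -5  [B.lim * -1 - 8]
9. n6.live = false  [terminal]
10. n7.live = 6  [terminal]
11. n5.lim = false  [f.live == true]
12. n5.pre = "vq"  ["vq"]
13. n8.tag = true  [not B.hot]
14. n9.mk = 11  [terminal]
15. n10.live = 30  [terminal]
16. n11.live = 22  [terminal]
17. n8.env = 24  [(if S.tag then c.live else g.mk) + 2]
18. n8.pre = true  [S.tag == true]
19. n4.idx = 15  [B.lim + 18]
20. n12.live = 12  [terminal]
21. n2.env = 2  [B.idx - 13]
22. n2.pre = false  [S.tag == true]
23. n0.env = 21  [S₁.env * 3 + 15]
24. n0.pre = true  [e.live > 17]

21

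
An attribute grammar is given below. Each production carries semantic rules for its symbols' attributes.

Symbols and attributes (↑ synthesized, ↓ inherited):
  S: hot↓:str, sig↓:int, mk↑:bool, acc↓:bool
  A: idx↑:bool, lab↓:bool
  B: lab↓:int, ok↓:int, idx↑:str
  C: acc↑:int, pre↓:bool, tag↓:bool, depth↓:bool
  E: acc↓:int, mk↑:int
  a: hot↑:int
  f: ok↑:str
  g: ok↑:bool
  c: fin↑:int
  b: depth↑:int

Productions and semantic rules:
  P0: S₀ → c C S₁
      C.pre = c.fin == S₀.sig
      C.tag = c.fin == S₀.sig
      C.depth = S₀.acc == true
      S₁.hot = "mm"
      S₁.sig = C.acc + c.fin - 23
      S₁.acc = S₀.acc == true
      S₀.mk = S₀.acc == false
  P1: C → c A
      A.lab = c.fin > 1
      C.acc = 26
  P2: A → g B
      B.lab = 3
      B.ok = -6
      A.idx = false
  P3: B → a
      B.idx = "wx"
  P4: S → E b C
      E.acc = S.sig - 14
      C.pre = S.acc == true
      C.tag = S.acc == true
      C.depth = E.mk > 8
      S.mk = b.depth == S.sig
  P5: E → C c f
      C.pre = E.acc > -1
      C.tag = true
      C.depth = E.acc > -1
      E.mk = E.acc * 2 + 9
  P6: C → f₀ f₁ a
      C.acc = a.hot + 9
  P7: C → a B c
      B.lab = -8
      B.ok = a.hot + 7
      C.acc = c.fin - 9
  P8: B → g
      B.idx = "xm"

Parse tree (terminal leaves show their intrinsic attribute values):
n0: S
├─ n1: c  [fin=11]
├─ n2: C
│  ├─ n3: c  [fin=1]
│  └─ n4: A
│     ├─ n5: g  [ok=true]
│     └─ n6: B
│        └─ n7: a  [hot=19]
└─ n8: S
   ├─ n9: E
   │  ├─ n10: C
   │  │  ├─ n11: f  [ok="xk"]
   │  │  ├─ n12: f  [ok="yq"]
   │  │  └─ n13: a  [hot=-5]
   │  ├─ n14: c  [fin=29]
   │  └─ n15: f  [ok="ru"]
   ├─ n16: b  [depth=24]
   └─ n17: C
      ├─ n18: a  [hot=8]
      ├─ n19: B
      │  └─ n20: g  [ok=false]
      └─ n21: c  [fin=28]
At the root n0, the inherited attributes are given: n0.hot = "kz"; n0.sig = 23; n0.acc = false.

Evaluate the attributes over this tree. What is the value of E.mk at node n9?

1. n0.hot = "kz"  [given at root]
2. n0.sig = 23  [given at root]
3. n0.acc = false  [given at root]
4. n1.fin = 11  [terminal]
5. n2.pre = false  [c.fin == S₀.sig]
6. n2.tag = false  [c.fin == S₀.sig]
7. n2.depth = false  [S₀.acc == true]
8. n3.fin = 1  [terminal]
9. n4.lab = false  [c.fin > 1]
10. n5.ok = true  [terminal]
11. n6.lab = 3  [3]
12. n6.ok = -6  [-6]
13. n7.hot = 19  [terminal]
14. n6.idx = "wx"  ["wx"]
15. n4.idx = false  [false]
16. n2.acc = 26  [26]
17. n8.hot = "mm"  ["mm"]
18. n8.sig = 14  [C.acc + c.fin - 23]
19. n8.acc = false  [S₀.acc == true]
20. n9.acc = 0  [S.sig - 14]
21. n10.pre = true  [E.acc > -1]
22. n10.tag = true  [true]
23. n10.depth = true  [E.acc > -1]
24. n11.ok = "xk"  [terminal]
25. n12.ok = "yq"  [terminal]
26. n13.hot = -5  [terminal]
27. n10.acc = 4  [a.hot + 9]
28. n14.fin = 29  [terminal]
29. n15.ok = "ru"  [terminal]
30. n9.mk = 9  [E.acc * 2 + 9]
31. n16.depth = 24  [terminal]
32. n17.pre = false  [S.acc == true]
33. n17.tag = false  [S.acc == true]
34. n17.depth = true  [E.mk > 8]
35. n18.hot = 8  [terminal]
36. n19.lab = -8  [-8]
37. n19.ok = 15  [a.hot + 7]
38. n20.ok = false  [terminal]
39. n19.idx = "xm"  ["xm"]
40. n21.fin = 28  [terminal]
41. n17.acc = 19  [c.fin - 9]
42. n8.mk = false  [b.depth == S.sig]
43. n0.mk = true  [S₀.acc == false]

9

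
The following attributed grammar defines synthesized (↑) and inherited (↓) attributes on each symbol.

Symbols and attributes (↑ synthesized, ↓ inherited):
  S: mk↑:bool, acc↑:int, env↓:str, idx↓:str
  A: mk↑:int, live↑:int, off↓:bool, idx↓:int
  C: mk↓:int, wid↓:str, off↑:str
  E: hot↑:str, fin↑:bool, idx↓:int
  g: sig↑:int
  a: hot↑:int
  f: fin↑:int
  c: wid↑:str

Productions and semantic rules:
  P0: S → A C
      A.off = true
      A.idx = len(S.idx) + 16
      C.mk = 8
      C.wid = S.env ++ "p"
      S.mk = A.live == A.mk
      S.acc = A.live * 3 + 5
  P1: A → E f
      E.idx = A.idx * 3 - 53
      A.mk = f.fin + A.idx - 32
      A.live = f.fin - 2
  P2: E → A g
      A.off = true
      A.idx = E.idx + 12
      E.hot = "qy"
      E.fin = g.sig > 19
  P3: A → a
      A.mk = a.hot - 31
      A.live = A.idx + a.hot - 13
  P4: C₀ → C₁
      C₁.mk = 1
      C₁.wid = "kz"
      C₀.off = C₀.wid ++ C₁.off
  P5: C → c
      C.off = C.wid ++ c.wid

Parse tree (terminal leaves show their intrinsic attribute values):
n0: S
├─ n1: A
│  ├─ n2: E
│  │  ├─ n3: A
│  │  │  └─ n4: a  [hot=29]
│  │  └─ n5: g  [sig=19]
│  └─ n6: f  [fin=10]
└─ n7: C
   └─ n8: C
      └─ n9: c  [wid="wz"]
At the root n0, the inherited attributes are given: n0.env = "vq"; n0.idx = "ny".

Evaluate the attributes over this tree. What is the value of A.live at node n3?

29

1. n0.env = "vq"  [given at root]
2. n0.idx = "ny"  [given at root]
3. n1.off = true  [true]
4. n1.idx = 18  [len(S.idx) + 16]
5. n2.idx = 1  [A.idx * 3 - 53]
6. n3.off = true  [true]
7. n3.idx = 13  [E.idx + 12]
8. n4.hot = 29  [terminal]
9. n3.mk = -2  [a.hot - 31]
10. n3.live = 29  [A.idx + a.hot - 13]
11. n5.sig = 19  [terminal]
12. n2.hot = "qy"  ["qy"]
13. n2.fin = false  [g.sig > 19]
14. n6.fin = 10  [terminal]
15. n1.mk = -4  [f.fin + A.idx - 32]
16. n1.live = 8  [f.fin - 2]
17. n7.mk = 8  [8]
18. n7.wid = "vqp"  [S.env ++ "p"]
19. n8.mk = 1  [1]
20. n8.wid = "kz"  ["kz"]
21. n9.wid = "wz"  [terminal]
22. n8.off = "kzwz"  [C.wid ++ c.wid]
23. n7.off = "vqpkzwz"  [C₀.wid ++ C₁.off]
24. n0.mk = false  [A.live == A.mk]
25. n0.acc = 29  [A.live * 3 + 5]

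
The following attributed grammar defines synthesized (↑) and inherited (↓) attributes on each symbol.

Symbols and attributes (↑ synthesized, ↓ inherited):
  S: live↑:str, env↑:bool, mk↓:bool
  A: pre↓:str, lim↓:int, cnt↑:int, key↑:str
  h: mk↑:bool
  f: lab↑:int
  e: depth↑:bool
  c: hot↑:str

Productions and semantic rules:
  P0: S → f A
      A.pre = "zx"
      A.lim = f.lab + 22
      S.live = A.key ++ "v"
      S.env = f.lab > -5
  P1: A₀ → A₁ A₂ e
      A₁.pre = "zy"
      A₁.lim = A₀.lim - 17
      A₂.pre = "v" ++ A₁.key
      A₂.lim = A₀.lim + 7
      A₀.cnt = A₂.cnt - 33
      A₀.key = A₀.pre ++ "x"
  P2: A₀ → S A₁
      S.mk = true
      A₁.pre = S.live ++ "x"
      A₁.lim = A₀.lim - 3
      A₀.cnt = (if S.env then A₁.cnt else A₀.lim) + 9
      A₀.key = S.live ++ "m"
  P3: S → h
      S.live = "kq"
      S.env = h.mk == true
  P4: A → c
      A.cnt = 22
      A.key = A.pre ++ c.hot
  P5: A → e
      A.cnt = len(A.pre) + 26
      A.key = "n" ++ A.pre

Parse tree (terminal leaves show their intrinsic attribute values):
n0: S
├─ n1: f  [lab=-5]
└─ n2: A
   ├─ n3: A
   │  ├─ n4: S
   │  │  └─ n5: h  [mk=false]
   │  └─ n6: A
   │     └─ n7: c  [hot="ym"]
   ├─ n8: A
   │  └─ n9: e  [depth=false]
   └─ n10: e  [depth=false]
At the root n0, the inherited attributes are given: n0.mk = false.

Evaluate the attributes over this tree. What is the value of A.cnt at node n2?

1. n0.mk = false  [given at root]
2. n1.lab = -5  [terminal]
3. n2.pre = "zx"  ["zx"]
4. n2.lim = 17  [f.lab + 22]
5. n3.pre = "zy"  ["zy"]
6. n3.lim = 0  [A₀.lim - 17]
7. n4.mk = true  [true]
8. n5.mk = false  [terminal]
9. n4.live = "kq"  ["kq"]
10. n4.env = false  [h.mk == true]
11. n6.pre = "kqx"  [S.live ++ "x"]
12. n6.lim = -3  [A₀.lim - 3]
13. n7.hot = "ym"  [terminal]
14. n6.cnt = 22  [22]
15. n6.key = "kqxym"  [A.pre ++ c.hot]
16. n3.cnt = 9  [(if S.env then A₁.cnt else A₀.lim) + 9]
17. n3.key = "kqm"  [S.live ++ "m"]
18. n8.pre = "vkqm"  ["v" ++ A₁.key]
19. n8.lim = 24  [A₀.lim + 7]
20. n9.depth = false  [terminal]
21. n8.cnt = 30  [len(A.pre) + 26]
22. n8.key = "nvkqm"  ["n" ++ A.pre]
23. n10.depth = false  [terminal]
24. n2.cnt = -3  [A₂.cnt - 33]
25. n2.key = "zxx"  [A₀.pre ++ "x"]
26. n0.live = "zxxv"  [A.key ++ "v"]
27. n0.env = false  [f.lab > -5]

-3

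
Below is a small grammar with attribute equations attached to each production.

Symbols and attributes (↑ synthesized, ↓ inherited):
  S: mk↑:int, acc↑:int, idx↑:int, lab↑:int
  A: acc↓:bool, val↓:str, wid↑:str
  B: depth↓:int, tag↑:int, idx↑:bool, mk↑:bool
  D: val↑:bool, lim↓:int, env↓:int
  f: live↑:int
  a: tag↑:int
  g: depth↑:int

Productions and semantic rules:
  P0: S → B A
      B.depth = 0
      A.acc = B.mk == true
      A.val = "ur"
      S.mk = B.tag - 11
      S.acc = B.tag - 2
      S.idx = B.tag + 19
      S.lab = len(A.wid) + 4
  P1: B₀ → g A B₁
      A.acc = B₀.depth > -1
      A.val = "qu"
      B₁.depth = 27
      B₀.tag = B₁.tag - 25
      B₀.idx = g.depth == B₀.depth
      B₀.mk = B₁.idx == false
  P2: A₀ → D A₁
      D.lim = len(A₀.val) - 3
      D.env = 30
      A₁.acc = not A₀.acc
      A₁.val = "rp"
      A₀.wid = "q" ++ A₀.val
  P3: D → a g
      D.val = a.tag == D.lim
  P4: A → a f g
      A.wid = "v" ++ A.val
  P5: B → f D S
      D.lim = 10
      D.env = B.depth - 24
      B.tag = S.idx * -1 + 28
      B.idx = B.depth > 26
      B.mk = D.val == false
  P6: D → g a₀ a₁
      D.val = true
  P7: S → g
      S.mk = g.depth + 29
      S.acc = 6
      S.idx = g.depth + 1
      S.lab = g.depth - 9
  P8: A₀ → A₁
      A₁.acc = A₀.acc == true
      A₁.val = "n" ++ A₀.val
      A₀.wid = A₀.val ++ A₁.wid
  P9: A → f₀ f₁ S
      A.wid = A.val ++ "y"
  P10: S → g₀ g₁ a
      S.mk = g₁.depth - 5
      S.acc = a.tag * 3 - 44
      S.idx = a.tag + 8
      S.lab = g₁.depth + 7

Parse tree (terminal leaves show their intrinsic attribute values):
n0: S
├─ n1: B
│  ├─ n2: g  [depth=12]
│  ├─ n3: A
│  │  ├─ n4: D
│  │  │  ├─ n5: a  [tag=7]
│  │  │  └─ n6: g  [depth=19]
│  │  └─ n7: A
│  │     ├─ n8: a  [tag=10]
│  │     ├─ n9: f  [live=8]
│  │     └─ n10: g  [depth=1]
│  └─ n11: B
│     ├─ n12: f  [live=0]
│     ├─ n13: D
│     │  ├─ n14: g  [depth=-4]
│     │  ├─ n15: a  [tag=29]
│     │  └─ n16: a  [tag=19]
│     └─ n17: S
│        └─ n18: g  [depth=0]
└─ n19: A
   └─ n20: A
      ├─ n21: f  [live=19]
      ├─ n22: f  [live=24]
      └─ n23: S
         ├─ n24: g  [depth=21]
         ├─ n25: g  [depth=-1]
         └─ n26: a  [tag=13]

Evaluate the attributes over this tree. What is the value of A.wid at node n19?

1. n1.depth = 0  [0]
2. n2.depth = 12  [terminal]
3. n3.acc = true  [B₀.depth > -1]
4. n3.val = "qu"  ["qu"]
5. n4.lim = -1  [len(A₀.val) - 3]
6. n4.env = 30  [30]
7. n5.tag = 7  [terminal]
8. n6.depth = 19  [terminal]
9. n4.val = false  [a.tag == D.lim]
10. n7.acc = false  [not A₀.acc]
11. n7.val = "rp"  ["rp"]
12. n8.tag = 10  [terminal]
13. n9.live = 8  [terminal]
14. n10.depth = 1  [terminal]
15. n7.wid = "vrp"  ["v" ++ A.val]
16. n3.wid = "qqu"  ["q" ++ A₀.val]
17. n11.depth = 27  [27]
18. n12.live = 0  [terminal]
19. n13.lim = 10  [10]
20. n13.env = 3  [B.depth - 24]
21. n14.depth = -4  [terminal]
22. n15.tag = 29  [terminal]
23. n16.tag = 19  [terminal]
24. n13.val = true  [true]
25. n18.depth = 0  [terminal]
26. n17.mk = 29  [g.depth + 29]
27. n17.acc = 6  [6]
28. n17.idx = 1  [g.depth + 1]
29. n17.lab = -9  [g.depth - 9]
30. n11.tag = 27  [S.idx * -1 + 28]
31. n11.idx = true  [B.depth > 26]
32. n11.mk = false  [D.val == false]
33. n1.tag = 2  [B₁.tag - 25]
34. n1.idx = false  [g.depth == B₀.depth]
35. n1.mk = false  [B₁.idx == false]
36. n19.acc = false  [B.mk == true]
37. n19.val = "ur"  ["ur"]
38. n20.acc = false  [A₀.acc == true]
39. n20.val = "nur"  ["n" ++ A₀.val]
40. n21.live = 19  [terminal]
41. n22.live = 24  [terminal]
42. n24.depth = 21  [terminal]
43. n25.depth = -1  [terminal]
44. n26.tag = 13  [terminal]
45. n23.mk = -6  [g₁.depth - 5]
46. n23.acc = -5  [a.tag * 3 - 44]
47. n23.idx = 21  [a.tag + 8]
48. n23.lab = 6  [g₁.depth + 7]
49. n20.wid = "nury"  [A.val ++ "y"]
50. n19.wid = "urnury"  [A₀.val ++ A₁.wid]
51. n0.mk = -9  [B.tag - 11]
52. n0.acc = 0  [B.tag - 2]
53. n0.idx = 21  [B.tag + 19]
54. n0.lab = 10  [len(A.wid) + 4]

"urnury"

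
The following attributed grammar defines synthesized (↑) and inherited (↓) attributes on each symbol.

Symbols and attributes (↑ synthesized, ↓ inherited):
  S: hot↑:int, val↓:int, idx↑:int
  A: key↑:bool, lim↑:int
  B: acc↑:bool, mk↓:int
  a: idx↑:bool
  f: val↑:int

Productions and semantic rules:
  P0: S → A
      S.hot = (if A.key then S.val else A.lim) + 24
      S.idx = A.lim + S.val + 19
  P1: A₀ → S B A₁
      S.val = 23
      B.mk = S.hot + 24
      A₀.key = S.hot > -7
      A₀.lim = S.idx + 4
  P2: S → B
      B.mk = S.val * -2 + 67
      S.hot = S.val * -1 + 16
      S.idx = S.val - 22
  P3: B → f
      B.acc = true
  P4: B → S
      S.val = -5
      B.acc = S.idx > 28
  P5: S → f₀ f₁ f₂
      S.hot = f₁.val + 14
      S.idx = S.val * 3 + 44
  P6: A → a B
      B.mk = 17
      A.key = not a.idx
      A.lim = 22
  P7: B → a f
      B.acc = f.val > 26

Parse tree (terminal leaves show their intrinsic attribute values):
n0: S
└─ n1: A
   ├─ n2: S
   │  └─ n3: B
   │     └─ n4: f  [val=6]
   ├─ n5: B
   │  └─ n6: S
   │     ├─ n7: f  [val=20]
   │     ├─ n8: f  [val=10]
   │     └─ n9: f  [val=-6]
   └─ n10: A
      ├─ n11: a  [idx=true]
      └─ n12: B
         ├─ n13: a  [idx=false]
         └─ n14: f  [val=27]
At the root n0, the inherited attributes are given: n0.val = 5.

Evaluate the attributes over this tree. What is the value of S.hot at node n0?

1. n0.val = 5  [given at root]
2. n2.val = 23  [23]
3. n3.mk = 21  [S.val * -2 + 67]
4. n4.val = 6  [terminal]
5. n3.acc = true  [true]
6. n2.hot = -7  [S.val * -1 + 16]
7. n2.idx = 1  [S.val - 22]
8. n5.mk = 17  [S.hot + 24]
9. n6.val = -5  [-5]
10. n7.val = 20  [terminal]
11. n8.val = 10  [terminal]
12. n9.val = -6  [terminal]
13. n6.hot = 24  [f₁.val + 14]
14. n6.idx = 29  [S.val * 3 + 44]
15. n5.acc = true  [S.idx > 28]
16. n11.idx = true  [terminal]
17. n12.mk = 17  [17]
18. n13.idx = false  [terminal]
19. n14.val = 27  [terminal]
20. n12.acc = true  [f.val > 26]
21. n10.key = false  [not a.idx]
22. n10.lim = 22  [22]
23. n1.key = false  [S.hot > -7]
24. n1.lim = 5  [S.idx + 4]
25. n0.hot = 29  [(if A.key then S.val else A.lim) + 24]
26. n0.idx = 29  [A.lim + S.val + 19]

29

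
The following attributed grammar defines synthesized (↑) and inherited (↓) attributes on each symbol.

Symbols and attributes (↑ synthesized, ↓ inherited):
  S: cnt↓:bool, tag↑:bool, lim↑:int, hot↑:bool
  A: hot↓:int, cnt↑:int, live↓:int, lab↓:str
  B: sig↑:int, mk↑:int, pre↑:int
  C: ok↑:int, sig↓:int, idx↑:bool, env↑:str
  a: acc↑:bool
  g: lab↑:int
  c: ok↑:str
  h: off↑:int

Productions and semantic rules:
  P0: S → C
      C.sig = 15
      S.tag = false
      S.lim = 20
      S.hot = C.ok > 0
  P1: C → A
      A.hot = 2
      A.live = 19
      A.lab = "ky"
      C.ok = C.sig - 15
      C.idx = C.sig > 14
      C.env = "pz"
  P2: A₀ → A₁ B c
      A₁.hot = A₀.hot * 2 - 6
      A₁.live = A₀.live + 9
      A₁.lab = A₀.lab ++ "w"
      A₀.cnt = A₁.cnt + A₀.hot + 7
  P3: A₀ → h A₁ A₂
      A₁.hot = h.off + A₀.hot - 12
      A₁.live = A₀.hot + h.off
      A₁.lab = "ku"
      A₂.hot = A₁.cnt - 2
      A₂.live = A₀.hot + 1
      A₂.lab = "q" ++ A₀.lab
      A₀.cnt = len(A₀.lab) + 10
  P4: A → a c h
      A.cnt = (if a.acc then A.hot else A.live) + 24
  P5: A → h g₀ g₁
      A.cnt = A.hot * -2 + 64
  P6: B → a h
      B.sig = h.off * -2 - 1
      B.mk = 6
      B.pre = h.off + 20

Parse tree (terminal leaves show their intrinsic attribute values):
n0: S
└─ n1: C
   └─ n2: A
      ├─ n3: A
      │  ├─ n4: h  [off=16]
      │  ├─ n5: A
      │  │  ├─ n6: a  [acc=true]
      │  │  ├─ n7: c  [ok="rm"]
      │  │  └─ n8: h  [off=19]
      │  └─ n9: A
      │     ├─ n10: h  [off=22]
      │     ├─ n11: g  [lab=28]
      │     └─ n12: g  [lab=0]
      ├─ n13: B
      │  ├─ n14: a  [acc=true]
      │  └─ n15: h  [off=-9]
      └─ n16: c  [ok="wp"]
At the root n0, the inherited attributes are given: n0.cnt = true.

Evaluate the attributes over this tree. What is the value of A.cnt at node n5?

1. n0.cnt = true  [given at root]
2. n1.sig = 15  [15]
3. n2.hot = 2  [2]
4. n2.live = 19  [19]
5. n2.lab = "ky"  ["ky"]
6. n3.hot = -2  [A₀.hot * 2 - 6]
7. n3.live = 28  [A₀.live + 9]
8. n3.lab = "kyw"  [A₀.lab ++ "w"]
9. n4.off = 16  [terminal]
10. n5.hot = 2  [h.off + A₀.hot - 12]
11. n5.live = 14  [A₀.hot + h.off]
12. n5.lab = "ku"  ["ku"]
13. n6.acc = true  [terminal]
14. n7.ok = "rm"  [terminal]
15. n8.off = 19  [terminal]
16. n5.cnt = 26  [(if a.acc then A.hot else A.live) + 24]
17. n9.hot = 24  [A₁.cnt - 2]
18. n9.live = -1  [A₀.hot + 1]
19. n9.lab = "qkyw"  ["q" ++ A₀.lab]
20. n10.off = 22  [terminal]
21. n11.lab = 28  [terminal]
22. n12.lab = 0  [terminal]
23. n9.cnt = 16  [A.hot * -2 + 64]
24. n3.cnt = 13  [len(A₀.lab) + 10]
25. n14.acc = true  [terminal]
26. n15.off = -9  [terminal]
27. n13.sig = 17  [h.off * -2 - 1]
28. n13.mk = 6  [6]
29. n13.pre = 11  [h.off + 20]
30. n16.ok = "wp"  [terminal]
31. n2.cnt = 22  [A₁.cnt + A₀.hot + 7]
32. n1.ok = 0  [C.sig - 15]
33. n1.idx = true  [C.sig > 14]
34. n1.env = "pz"  ["pz"]
35. n0.tag = false  [false]
36. n0.lim = 20  [20]
37. n0.hot = false  [C.ok > 0]

26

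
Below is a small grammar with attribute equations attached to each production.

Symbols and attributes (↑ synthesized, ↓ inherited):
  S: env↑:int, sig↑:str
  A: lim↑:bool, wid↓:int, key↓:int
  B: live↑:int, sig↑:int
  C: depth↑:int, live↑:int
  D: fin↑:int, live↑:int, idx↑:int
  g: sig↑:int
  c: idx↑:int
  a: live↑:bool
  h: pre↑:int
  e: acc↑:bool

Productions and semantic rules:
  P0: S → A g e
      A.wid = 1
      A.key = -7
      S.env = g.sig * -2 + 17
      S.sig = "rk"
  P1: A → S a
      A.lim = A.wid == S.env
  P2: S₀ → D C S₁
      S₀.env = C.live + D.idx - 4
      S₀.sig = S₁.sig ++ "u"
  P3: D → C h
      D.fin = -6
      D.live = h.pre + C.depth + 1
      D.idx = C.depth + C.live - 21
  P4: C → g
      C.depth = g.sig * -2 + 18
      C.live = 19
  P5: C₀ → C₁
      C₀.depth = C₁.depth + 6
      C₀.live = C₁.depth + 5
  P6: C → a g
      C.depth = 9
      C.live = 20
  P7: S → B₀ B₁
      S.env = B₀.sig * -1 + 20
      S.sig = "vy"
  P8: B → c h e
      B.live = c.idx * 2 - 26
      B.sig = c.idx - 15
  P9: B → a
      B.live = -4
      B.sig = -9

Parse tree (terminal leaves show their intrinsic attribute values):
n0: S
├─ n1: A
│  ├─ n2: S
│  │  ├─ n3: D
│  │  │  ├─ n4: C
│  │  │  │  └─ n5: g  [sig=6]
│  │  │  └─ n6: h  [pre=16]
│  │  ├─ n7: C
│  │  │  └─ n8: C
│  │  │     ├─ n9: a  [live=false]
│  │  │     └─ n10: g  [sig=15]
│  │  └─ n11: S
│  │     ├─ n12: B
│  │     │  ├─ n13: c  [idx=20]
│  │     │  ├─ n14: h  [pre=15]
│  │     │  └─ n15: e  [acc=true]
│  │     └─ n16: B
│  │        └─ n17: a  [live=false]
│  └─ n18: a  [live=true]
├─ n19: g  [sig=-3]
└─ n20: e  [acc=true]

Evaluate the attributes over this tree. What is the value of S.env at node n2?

14

1. n1.wid = 1  [1]
2. n1.key = -7  [-7]
3. n5.sig = 6  [terminal]
4. n4.depth = 6  [g.sig * -2 + 18]
5. n4.live = 19  [19]
6. n6.pre = 16  [terminal]
7. n3.fin = -6  [-6]
8. n3.live = 23  [h.pre + C.depth + 1]
9. n3.idx = 4  [C.depth + C.live - 21]
10. n9.live = false  [terminal]
11. n10.sig = 15  [terminal]
12. n8.depth = 9  [9]
13. n8.live = 20  [20]
14. n7.depth = 15  [C₁.depth + 6]
15. n7.live = 14  [C₁.depth + 5]
16. n13.idx = 20  [terminal]
17. n14.pre = 15  [terminal]
18. n15.acc = true  [terminal]
19. n12.live = 14  [c.idx * 2 - 26]
20. n12.sig = 5  [c.idx - 15]
21. n17.live = false  [terminal]
22. n16.live = -4  [-4]
23. n16.sig = -9  [-9]
24. n11.env = 15  [B₀.sig * -1 + 20]
25. n11.sig = "vy"  ["vy"]
26. n2.env = 14  [C.live + D.idx - 4]
27. n2.sig = "vyu"  [S₁.sig ++ "u"]
28. n18.live = true  [terminal]
29. n1.lim = false  [A.wid == S.env]
30. n19.sig = -3  [terminal]
31. n20.acc = true  [terminal]
32. n0.env = 23  [g.sig * -2 + 17]
33. n0.sig = "rk"  ["rk"]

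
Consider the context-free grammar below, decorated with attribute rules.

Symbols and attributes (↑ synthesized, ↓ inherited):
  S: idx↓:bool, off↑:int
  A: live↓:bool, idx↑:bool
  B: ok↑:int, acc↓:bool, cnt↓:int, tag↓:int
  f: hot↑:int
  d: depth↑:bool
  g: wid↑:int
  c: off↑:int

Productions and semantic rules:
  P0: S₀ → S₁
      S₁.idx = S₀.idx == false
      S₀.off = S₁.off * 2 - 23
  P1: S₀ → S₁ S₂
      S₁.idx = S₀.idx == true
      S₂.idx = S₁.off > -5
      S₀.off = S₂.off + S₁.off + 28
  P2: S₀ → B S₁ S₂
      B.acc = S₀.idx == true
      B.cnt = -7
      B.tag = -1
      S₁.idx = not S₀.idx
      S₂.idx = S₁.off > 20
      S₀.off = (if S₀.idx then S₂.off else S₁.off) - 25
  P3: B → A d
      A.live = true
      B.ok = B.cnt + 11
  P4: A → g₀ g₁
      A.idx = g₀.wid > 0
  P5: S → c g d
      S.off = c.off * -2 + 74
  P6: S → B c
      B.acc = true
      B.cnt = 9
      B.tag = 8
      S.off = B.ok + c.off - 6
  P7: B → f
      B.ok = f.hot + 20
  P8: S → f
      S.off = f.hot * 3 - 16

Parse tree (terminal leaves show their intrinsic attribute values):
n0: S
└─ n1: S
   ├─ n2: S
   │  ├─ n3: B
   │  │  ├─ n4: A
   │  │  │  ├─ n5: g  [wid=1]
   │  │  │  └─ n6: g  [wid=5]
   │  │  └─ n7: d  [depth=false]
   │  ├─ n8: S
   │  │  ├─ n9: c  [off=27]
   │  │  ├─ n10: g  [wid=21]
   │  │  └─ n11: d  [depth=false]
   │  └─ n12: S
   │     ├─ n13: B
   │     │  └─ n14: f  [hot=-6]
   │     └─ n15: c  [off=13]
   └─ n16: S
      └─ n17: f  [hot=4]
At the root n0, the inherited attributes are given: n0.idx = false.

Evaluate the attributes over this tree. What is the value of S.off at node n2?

1. n0.idx = false  [given at root]
2. n1.idx = true  [S₀.idx == false]
3. n2.idx = true  [S₀.idx == true]
4. n3.acc = true  [S₀.idx == true]
5. n3.cnt = -7  [-7]
6. n3.tag = -1  [-1]
7. n4.live = true  [true]
8. n5.wid = 1  [terminal]
9. n6.wid = 5  [terminal]
10. n4.idx = true  [g₀.wid > 0]
11. n7.depth = false  [terminal]
12. n3.ok = 4  [B.cnt + 11]
13. n8.idx = false  [not S₀.idx]
14. n9.off = 27  [terminal]
15. n10.wid = 21  [terminal]
16. n11.depth = false  [terminal]
17. n8.off = 20  [c.off * -2 + 74]
18. n12.idx = false  [S₁.off > 20]
19. n13.acc = true  [true]
20. n13.cnt = 9  [9]
21. n13.tag = 8  [8]
22. n14.hot = -6  [terminal]
23. n13.ok = 14  [f.hot + 20]
24. n15.off = 13  [terminal]
25. n12.off = 21  [B.ok + c.off - 6]
26. n2.off = -4  [(if S₀.idx then S₂.off else S₁.off) - 25]
27. n16.idx = true  [S₁.off > -5]
28. n17.hot = 4  [terminal]
29. n16.off = -4  [f.hot * 3 - 16]
30. n1.off = 20  [S₂.off + S₁.off + 28]
31. n0.off = 17  [S₁.off * 2 - 23]

-4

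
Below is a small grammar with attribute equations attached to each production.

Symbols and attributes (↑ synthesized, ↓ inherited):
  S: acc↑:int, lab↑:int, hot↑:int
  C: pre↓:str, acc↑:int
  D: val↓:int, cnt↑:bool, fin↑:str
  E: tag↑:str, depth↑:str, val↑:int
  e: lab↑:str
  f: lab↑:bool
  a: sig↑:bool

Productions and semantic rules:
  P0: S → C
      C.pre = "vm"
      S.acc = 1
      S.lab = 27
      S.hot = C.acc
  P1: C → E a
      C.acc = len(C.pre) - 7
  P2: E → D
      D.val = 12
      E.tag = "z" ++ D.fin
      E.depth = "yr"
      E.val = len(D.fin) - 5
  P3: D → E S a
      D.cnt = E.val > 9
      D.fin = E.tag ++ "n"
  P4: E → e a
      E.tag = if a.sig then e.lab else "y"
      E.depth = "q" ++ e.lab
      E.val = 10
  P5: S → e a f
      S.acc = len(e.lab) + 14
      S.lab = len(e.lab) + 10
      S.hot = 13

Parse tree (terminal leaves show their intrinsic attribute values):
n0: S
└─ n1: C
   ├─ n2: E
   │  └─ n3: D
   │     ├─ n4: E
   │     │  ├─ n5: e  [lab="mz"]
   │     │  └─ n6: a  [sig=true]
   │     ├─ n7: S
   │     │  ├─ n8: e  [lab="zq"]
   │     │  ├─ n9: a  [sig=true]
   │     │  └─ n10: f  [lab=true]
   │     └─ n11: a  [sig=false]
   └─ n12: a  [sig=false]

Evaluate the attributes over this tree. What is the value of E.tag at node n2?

1. n1.pre = "vm"  ["vm"]
2. n3.val = 12  [12]
3. n5.lab = "mz"  [terminal]
4. n6.sig = true  [terminal]
5. n4.tag = "mz"  [if a.sig then e.lab else "y"]
6. n4.depth = "qmz"  ["q" ++ e.lab]
7. n4.val = 10  [10]
8. n8.lab = "zq"  [terminal]
9. n9.sig = true  [terminal]
10. n10.lab = true  [terminal]
11. n7.acc = 16  [len(e.lab) + 14]
12. n7.lab = 12  [len(e.lab) + 10]
13. n7.hot = 13  [13]
14. n11.sig = false  [terminal]
15. n3.cnt = true  [E.val > 9]
16. n3.fin = "mzn"  [E.tag ++ "n"]
17. n2.tag = "zmzn"  ["z" ++ D.fin]
18. n2.depth = "yr"  ["yr"]
19. n2.val = -2  [len(D.fin) - 5]
20. n12.sig = false  [terminal]
21. n1.acc = -5  [len(C.pre) - 7]
22. n0.acc = 1  [1]
23. n0.lab = 27  [27]
24. n0.hot = -5  [C.acc]

"zmzn"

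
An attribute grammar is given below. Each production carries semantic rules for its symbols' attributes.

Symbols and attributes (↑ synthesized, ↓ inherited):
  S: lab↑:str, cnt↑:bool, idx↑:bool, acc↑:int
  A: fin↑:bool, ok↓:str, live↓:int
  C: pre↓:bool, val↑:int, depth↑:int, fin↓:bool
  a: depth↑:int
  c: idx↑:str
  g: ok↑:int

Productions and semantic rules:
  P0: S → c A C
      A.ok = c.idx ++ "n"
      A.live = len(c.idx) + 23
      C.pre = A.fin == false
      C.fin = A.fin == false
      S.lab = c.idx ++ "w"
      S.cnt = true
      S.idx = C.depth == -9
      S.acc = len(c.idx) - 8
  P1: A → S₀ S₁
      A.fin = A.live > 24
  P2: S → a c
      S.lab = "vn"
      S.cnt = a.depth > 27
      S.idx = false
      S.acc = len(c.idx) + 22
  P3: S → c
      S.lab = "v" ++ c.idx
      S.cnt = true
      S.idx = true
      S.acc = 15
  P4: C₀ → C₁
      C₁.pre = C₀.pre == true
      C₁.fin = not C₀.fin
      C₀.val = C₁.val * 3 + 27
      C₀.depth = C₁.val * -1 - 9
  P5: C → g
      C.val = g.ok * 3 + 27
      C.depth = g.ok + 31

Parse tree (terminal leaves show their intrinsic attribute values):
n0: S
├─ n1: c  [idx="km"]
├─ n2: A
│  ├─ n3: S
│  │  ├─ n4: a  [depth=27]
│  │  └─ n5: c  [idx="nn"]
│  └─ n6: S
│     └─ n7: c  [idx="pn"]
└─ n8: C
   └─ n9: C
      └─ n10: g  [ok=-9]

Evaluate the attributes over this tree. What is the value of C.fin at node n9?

true

1. n1.idx = "km"  [terminal]
2. n2.ok = "kmn"  [c.idx ++ "n"]
3. n2.live = 25  [len(c.idx) + 23]
4. n4.depth = 27  [terminal]
5. n5.idx = "nn"  [terminal]
6. n3.lab = "vn"  ["vn"]
7. n3.cnt = false  [a.depth > 27]
8. n3.idx = false  [false]
9. n3.acc = 24  [len(c.idx) + 22]
10. n7.idx = "pn"  [terminal]
11. n6.lab = "vpn"  ["v" ++ c.idx]
12. n6.cnt = true  [true]
13. n6.idx = true  [true]
14. n6.acc = 15  [15]
15. n2.fin = true  [A.live > 24]
16. n8.pre = false  [A.fin == false]
17. n8.fin = false  [A.fin == false]
18. n9.pre = false  [C₀.pre == true]
19. n9.fin = true  [not C₀.fin]
20. n10.ok = -9  [terminal]
21. n9.val = 0  [g.ok * 3 + 27]
22. n9.depth = 22  [g.ok + 31]
23. n8.val = 27  [C₁.val * 3 + 27]
24. n8.depth = -9  [C₁.val * -1 - 9]
25. n0.lab = "kmw"  [c.idx ++ "w"]
26. n0.cnt = true  [true]
27. n0.idx = true  [C.depth == -9]
28. n0.acc = -6  [len(c.idx) - 8]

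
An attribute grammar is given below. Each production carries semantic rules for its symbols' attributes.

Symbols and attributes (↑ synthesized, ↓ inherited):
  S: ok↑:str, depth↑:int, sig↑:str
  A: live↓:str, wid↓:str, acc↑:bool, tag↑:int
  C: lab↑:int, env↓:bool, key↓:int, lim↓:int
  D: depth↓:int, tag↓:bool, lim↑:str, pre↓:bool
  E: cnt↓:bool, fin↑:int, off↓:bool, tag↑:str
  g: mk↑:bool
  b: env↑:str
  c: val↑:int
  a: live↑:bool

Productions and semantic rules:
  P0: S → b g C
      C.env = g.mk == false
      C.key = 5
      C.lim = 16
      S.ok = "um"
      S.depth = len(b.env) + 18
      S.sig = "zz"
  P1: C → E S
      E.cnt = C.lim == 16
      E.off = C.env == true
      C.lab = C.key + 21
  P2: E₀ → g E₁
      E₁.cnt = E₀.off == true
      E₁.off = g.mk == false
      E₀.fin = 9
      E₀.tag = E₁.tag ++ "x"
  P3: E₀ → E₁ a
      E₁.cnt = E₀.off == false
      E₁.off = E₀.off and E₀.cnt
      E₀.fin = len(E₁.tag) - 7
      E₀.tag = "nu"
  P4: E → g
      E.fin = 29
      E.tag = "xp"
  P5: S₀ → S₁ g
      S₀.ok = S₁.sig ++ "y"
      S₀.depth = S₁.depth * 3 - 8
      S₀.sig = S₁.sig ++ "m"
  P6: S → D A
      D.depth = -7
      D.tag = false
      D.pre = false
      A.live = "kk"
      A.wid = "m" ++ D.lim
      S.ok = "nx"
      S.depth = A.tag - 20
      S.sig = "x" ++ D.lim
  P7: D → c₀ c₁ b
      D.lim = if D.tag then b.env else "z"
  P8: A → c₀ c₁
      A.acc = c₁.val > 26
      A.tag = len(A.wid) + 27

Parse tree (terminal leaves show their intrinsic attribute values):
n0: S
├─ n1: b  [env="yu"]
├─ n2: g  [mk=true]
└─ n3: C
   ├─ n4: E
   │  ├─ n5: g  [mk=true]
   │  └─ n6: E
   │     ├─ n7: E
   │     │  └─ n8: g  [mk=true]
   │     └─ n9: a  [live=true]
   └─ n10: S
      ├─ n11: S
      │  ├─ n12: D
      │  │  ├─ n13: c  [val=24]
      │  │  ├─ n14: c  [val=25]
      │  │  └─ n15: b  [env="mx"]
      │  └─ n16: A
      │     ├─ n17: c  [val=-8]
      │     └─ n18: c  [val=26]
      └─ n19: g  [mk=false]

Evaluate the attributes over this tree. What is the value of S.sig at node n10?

"xzm"

1. n1.env = "yu"  [terminal]
2. n2.mk = true  [terminal]
3. n3.env = false  [g.mk == false]
4. n3.key = 5  [5]
5. n3.lim = 16  [16]
6. n4.cnt = true  [C.lim == 16]
7. n4.off = false  [C.env == true]
8. n5.mk = true  [terminal]
9. n6.cnt = false  [E₀.off == true]
10. n6.off = false  [g.mk == false]
11. n7.cnt = true  [E₀.off == false]
12. n7.off = false  [E₀.off and E₀.cnt]
13. n8.mk = true  [terminal]
14. n7.fin = 29  [29]
15. n7.tag = "xp"  ["xp"]
16. n9.live = true  [terminal]
17. n6.fin = -5  [len(E₁.tag) - 7]
18. n6.tag = "nu"  ["nu"]
19. n4.fin = 9  [9]
20. n4.tag = "nux"  [E₁.tag ++ "x"]
21. n12.depth = -7  [-7]
22. n12.tag = false  [false]
23. n12.pre = false  [false]
24. n13.val = 24  [terminal]
25. n14.val = 25  [terminal]
26. n15.env = "mx"  [terminal]
27. n12.lim = "z"  [if D.tag then b.env else "z"]
28. n16.live = "kk"  ["kk"]
29. n16.wid = "mz"  ["m" ++ D.lim]
30. n17.val = -8  [terminal]
31. n18.val = 26  [terminal]
32. n16.acc = false  [c₁.val > 26]
33. n16.tag = 29  [len(A.wid) + 27]
34. n11.ok = "nx"  ["nx"]
35. n11.depth = 9  [A.tag - 20]
36. n11.sig = "xz"  ["x" ++ D.lim]
37. n19.mk = false  [terminal]
38. n10.ok = "xzy"  [S₁.sig ++ "y"]
39. n10.depth = 19  [S₁.depth * 3 - 8]
40. n10.sig = "xzm"  [S₁.sig ++ "m"]
41. n3.lab = 26  [C.key + 21]
42. n0.ok = "um"  ["um"]
43. n0.depth = 20  [len(b.env) + 18]
44. n0.sig = "zz"  ["zz"]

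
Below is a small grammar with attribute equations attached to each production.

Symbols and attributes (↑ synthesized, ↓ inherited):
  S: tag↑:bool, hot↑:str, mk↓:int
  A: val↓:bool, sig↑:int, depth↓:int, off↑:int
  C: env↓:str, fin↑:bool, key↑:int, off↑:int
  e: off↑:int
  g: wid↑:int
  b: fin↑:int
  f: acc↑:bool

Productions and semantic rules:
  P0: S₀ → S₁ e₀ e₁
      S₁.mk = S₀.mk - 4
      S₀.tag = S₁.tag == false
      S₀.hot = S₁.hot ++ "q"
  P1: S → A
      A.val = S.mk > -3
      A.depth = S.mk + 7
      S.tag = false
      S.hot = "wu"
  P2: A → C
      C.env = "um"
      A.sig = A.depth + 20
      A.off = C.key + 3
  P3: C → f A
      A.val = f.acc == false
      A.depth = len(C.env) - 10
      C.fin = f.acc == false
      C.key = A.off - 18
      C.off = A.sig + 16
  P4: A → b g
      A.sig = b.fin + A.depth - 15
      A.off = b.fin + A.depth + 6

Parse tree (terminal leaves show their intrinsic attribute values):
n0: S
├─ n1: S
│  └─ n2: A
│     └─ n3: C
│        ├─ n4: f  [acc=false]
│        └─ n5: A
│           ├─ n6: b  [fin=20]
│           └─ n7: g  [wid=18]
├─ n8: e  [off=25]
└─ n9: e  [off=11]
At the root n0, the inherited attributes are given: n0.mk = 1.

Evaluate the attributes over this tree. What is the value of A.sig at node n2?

24

1. n0.mk = 1  [given at root]
2. n1.mk = -3  [S₀.mk - 4]
3. n2.val = false  [S.mk > -3]
4. n2.depth = 4  [S.mk + 7]
5. n3.env = "um"  ["um"]
6. n4.acc = false  [terminal]
7. n5.val = true  [f.acc == false]
8. n5.depth = -8  [len(C.env) - 10]
9. n6.fin = 20  [terminal]
10. n7.wid = 18  [terminal]
11. n5.sig = -3  [b.fin + A.depth - 15]
12. n5.off = 18  [b.fin + A.depth + 6]
13. n3.fin = true  [f.acc == false]
14. n3.key = 0  [A.off - 18]
15. n3.off = 13  [A.sig + 16]
16. n2.sig = 24  [A.depth + 20]
17. n2.off = 3  [C.key + 3]
18. n1.tag = false  [false]
19. n1.hot = "wu"  ["wu"]
20. n8.off = 25  [terminal]
21. n9.off = 11  [terminal]
22. n0.tag = true  [S₁.tag == false]
23. n0.hot = "wuq"  [S₁.hot ++ "q"]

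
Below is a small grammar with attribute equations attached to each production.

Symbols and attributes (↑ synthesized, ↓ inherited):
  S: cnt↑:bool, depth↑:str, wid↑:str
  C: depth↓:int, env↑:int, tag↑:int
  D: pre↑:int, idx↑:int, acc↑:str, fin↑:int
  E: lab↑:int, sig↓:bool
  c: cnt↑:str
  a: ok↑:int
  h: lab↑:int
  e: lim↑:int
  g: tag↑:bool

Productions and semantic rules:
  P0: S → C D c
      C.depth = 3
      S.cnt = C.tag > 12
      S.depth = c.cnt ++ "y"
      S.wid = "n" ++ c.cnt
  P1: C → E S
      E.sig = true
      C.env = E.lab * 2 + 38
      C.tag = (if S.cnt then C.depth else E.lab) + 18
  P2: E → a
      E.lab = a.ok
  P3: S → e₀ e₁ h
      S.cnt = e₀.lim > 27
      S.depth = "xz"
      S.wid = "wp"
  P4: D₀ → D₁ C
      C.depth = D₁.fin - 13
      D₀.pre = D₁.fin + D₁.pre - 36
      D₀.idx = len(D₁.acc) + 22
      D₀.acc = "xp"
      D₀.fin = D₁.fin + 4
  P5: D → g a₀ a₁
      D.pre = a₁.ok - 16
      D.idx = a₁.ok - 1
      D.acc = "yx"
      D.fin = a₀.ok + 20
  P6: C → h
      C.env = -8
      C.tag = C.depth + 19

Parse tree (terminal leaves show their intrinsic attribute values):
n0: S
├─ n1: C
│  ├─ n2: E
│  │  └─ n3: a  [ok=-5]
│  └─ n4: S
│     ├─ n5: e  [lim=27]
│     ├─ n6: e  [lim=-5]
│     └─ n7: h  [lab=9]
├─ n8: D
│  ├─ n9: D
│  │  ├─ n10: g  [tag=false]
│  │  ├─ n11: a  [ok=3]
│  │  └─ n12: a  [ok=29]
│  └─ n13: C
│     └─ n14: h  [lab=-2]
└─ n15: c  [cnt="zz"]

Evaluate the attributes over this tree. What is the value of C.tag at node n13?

1. n1.depth = 3  [3]
2. n2.sig = true  [true]
3. n3.ok = -5  [terminal]
4. n2.lab = -5  [a.ok]
5. n5.lim = 27  [terminal]
6. n6.lim = -5  [terminal]
7. n7.lab = 9  [terminal]
8. n4.cnt = false  [e₀.lim > 27]
9. n4.depth = "xz"  ["xz"]
10. n4.wid = "wp"  ["wp"]
11. n1.env = 28  [E.lab * 2 + 38]
12. n1.tag = 13  [(if S.cnt then C.depth else E.lab) + 18]
13. n10.tag = false  [terminal]
14. n11.ok = 3  [terminal]
15. n12.ok = 29  [terminal]
16. n9.pre = 13  [a₁.ok - 16]
17. n9.idx = 28  [a₁.ok - 1]
18. n9.acc = "yx"  ["yx"]
19. n9.fin = 23  [a₀.ok + 20]
20. n13.depth = 10  [D₁.fin - 13]
21. n14.lab = -2  [terminal]
22. n13.env = -8  [-8]
23. n13.tag = 29  [C.depth + 19]
24. n8.pre = 0  [D₁.fin + D₁.pre - 36]
25. n8.idx = 24  [len(D₁.acc) + 22]
26. n8.acc = "xp"  ["xp"]
27. n8.fin = 27  [D₁.fin + 4]
28. n15.cnt = "zz"  [terminal]
29. n0.cnt = true  [C.tag > 12]
30. n0.depth = "zzy"  [c.cnt ++ "y"]
31. n0.wid = "nzz"  ["n" ++ c.cnt]

29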